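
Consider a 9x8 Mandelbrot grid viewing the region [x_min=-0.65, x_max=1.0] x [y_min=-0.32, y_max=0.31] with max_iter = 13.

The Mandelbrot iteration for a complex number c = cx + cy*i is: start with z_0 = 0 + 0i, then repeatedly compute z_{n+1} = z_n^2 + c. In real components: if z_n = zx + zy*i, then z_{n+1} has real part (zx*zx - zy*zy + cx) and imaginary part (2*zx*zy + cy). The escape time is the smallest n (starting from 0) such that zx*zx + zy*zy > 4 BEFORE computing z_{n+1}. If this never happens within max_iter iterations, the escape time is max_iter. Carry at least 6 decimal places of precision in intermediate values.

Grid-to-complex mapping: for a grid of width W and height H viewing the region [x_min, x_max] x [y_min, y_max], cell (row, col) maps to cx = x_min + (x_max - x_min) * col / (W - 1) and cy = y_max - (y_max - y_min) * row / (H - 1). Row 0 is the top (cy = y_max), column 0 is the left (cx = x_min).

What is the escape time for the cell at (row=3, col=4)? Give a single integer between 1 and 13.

z_0 = 0 + 0i, c = 0.1750 + 0.0400i
Iter 1: z = 0.1750 + 0.0400i, |z|^2 = 0.0322
Iter 2: z = 0.2040 + 0.0540i, |z|^2 = 0.0445
Iter 3: z = 0.2137 + 0.0620i, |z|^2 = 0.0495
Iter 4: z = 0.2168 + 0.0665i, |z|^2 = 0.0514
Iter 5: z = 0.2176 + 0.0688i, |z|^2 = 0.0521
Iter 6: z = 0.2176 + 0.0700i, |z|^2 = 0.0522
Iter 7: z = 0.2175 + 0.0704i, |z|^2 = 0.0523
Iter 8: z = 0.2173 + 0.0706i, |z|^2 = 0.0522
Iter 9: z = 0.2172 + 0.0707i, |z|^2 = 0.0522
Iter 10: z = 0.2172 + 0.0707i, |z|^2 = 0.0522
Iter 11: z = 0.2172 + 0.0707i, |z|^2 = 0.0522
Iter 12: z = 0.2172 + 0.0707i, |z|^2 = 0.0522

Answer: 13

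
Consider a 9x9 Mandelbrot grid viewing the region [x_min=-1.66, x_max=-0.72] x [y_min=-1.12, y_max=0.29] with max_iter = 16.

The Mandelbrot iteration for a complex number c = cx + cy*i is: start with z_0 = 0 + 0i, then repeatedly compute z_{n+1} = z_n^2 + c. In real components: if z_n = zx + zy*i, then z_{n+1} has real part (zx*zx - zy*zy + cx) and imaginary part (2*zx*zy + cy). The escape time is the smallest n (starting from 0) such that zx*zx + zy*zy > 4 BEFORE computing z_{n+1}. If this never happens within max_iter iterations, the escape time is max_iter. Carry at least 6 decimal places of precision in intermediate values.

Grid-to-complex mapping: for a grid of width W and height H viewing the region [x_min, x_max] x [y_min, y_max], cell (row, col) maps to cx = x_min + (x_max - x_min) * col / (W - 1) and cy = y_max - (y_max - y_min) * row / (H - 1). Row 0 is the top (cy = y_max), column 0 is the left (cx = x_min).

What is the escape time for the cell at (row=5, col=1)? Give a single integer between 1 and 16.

z_0 = 0 + 0i, c = -1.5425 + -0.5913i
Iter 1: z = -1.5425 + -0.5913i, |z|^2 = 2.7289
Iter 2: z = 0.4872 + 1.2328i, |z|^2 = 1.7571
Iter 3: z = -2.8248 + 0.6100i, |z|^2 = 8.3516
Escaped at iteration 3

Answer: 3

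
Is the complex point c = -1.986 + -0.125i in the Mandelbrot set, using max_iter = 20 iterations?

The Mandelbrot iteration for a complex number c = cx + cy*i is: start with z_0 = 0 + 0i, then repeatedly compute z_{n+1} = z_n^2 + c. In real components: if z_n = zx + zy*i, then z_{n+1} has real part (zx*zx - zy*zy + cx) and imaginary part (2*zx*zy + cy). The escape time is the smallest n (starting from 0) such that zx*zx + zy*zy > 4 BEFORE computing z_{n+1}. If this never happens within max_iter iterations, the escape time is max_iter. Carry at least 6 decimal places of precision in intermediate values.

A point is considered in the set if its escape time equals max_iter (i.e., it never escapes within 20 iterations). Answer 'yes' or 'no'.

z_0 = 0 + 0i, c = -1.9860 + -0.1250i
Iter 1: z = -1.9860 + -0.1250i, |z|^2 = 3.9598
Iter 2: z = 1.9426 + 0.3715i, |z|^2 = 3.9116
Iter 3: z = 1.6496 + 1.3183i, |z|^2 = 4.4591
Escaped at iteration 3

Answer: no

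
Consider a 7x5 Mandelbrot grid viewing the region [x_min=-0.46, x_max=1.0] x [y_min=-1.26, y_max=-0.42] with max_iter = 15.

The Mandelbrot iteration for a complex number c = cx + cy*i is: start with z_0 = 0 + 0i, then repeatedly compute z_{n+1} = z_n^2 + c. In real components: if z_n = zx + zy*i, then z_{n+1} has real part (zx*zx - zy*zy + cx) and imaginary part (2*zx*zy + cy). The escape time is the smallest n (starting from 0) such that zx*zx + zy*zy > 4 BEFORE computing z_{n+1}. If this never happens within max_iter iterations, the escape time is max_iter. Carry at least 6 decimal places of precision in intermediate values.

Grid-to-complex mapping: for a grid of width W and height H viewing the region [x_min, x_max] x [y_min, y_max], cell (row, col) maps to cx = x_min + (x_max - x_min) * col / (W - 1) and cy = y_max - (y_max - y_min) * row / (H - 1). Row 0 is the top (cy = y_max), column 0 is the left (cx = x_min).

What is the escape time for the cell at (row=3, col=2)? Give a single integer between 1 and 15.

z_0 = 0 + 0i, c = 0.0267 + -1.0500i
Iter 1: z = 0.0267 + -1.0500i, |z|^2 = 1.1032
Iter 2: z = -1.0751 + -1.1060i, |z|^2 = 2.3791
Iter 3: z = -0.0407 + 1.3282i, |z|^2 = 1.7657
Iter 4: z = -1.7357 + -1.1581i, |z|^2 = 4.3538
Escaped at iteration 4

Answer: 4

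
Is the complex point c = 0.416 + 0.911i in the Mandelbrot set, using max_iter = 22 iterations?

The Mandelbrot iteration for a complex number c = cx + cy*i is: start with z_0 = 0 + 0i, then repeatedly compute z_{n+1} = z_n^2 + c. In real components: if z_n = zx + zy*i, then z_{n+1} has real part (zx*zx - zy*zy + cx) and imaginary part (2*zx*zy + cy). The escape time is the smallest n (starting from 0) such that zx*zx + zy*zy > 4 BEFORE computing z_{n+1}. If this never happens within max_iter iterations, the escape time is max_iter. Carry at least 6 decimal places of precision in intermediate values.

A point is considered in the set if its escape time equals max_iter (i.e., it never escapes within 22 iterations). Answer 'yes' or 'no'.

z_0 = 0 + 0i, c = 0.4160 + 0.9110i
Iter 1: z = 0.4160 + 0.9110i, |z|^2 = 1.0030
Iter 2: z = -0.2409 + 1.6690i, |z|^2 = 2.8434
Iter 3: z = -2.3114 + 0.1070i, |z|^2 = 5.3540
Escaped at iteration 3

Answer: no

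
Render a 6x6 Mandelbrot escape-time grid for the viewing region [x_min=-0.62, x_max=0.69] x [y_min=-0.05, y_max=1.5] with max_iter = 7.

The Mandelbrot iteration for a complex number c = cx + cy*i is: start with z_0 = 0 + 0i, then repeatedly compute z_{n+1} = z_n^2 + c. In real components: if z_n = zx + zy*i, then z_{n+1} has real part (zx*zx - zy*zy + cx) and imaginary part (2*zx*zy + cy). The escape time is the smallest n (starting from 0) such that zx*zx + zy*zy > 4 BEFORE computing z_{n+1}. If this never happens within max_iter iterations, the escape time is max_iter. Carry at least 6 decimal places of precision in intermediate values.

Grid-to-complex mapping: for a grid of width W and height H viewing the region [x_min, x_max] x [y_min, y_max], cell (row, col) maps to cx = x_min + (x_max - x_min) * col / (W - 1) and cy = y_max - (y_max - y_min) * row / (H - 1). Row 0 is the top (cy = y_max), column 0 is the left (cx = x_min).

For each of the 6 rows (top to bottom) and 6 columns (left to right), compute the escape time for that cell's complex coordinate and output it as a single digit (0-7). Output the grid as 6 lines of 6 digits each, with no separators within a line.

Answer: 222222
333222
457532
777763
777773
777763

Derivation:
(row=0, col=0): c = -0.6200 + 1.5000i → escape time 2
(row=0, col=1): c = -0.3580 + 1.5000i → escape time 2
(row=0, col=2): c = -0.0960 + 1.5000i → escape time 2
(row=0, col=3): c = 0.1660 + 1.5000i → escape time 2
(row=0, col=4): c = 0.4280 + 1.5000i → escape time 2
(row=0, col=5): c = 0.6900 + 1.5000i → escape time 2
(row=1, col=0): c = -0.6200 + 1.1900i → escape time 3
(row=1, col=1): c = -0.3580 + 1.1900i → escape time 3
(row=1, col=2): c = -0.0960 + 1.1900i → escape time 3
(row=1, col=3): c = 0.1660 + 1.1900i → escape time 2
(row=1, col=4): c = 0.4280 + 1.1900i → escape time 2
(row=1, col=5): c = 0.6900 + 1.1900i → escape time 2
(row=2, col=0): c = -0.6200 + 0.8800i → escape time 4
(row=2, col=1): c = -0.3580 + 0.8800i → escape time 5
(row=2, col=2): c = -0.0960 + 0.8800i → escape time 7
(row=2, col=3): c = 0.1660 + 0.8800i → escape time 5
(row=2, col=4): c = 0.4280 + 0.8800i → escape time 3
(row=2, col=5): c = 0.6900 + 0.8800i → escape time 2
(row=3, col=0): c = -0.6200 + 0.5700i → escape time 7
(row=3, col=1): c = -0.3580 + 0.5700i → escape time 7
(row=3, col=2): c = -0.0960 + 0.5700i → escape time 7
(row=3, col=3): c = 0.1660 + 0.5700i → escape time 7
(row=3, col=4): c = 0.4280 + 0.5700i → escape time 6
(row=3, col=5): c = 0.6900 + 0.5700i → escape time 3
(row=4, col=0): c = -0.6200 + 0.2600i → escape time 7
(row=4, col=1): c = -0.3580 + 0.2600i → escape time 7
(row=4, col=2): c = -0.0960 + 0.2600i → escape time 7
(row=4, col=3): c = 0.1660 + 0.2600i → escape time 7
(row=4, col=4): c = 0.4280 + 0.2600i → escape time 7
(row=4, col=5): c = 0.6900 + 0.2600i → escape time 3
(row=5, col=0): c = -0.6200 + -0.0500i → escape time 7
(row=5, col=1): c = -0.3580 + -0.0500i → escape time 7
(row=5, col=2): c = -0.0960 + -0.0500i → escape time 7
(row=5, col=3): c = 0.1660 + -0.0500i → escape time 7
(row=5, col=4): c = 0.4280 + -0.0500i → escape time 6
(row=5, col=5): c = 0.6900 + -0.0500i → escape time 3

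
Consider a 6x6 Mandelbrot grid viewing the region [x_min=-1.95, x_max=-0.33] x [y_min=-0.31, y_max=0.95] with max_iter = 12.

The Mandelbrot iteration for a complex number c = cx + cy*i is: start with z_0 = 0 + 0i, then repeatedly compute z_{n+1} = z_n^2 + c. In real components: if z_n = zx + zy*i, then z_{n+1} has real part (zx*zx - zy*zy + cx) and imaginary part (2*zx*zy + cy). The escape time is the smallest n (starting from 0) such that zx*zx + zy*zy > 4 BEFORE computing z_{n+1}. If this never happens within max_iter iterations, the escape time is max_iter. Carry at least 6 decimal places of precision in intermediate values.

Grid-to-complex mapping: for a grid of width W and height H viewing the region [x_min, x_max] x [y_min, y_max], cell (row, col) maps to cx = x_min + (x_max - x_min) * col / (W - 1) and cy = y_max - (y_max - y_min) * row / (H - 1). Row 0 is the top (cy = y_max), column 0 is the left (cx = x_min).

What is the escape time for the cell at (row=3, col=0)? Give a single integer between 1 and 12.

Answer: 3

Derivation:
z_0 = 0 + 0i, c = -1.9500 + 0.1940i
Iter 1: z = -1.9500 + 0.1940i, |z|^2 = 3.8401
Iter 2: z = 1.8149 + -0.5626i, |z|^2 = 3.6103
Iter 3: z = 1.0272 + -1.8481i, |z|^2 = 4.4706
Escaped at iteration 3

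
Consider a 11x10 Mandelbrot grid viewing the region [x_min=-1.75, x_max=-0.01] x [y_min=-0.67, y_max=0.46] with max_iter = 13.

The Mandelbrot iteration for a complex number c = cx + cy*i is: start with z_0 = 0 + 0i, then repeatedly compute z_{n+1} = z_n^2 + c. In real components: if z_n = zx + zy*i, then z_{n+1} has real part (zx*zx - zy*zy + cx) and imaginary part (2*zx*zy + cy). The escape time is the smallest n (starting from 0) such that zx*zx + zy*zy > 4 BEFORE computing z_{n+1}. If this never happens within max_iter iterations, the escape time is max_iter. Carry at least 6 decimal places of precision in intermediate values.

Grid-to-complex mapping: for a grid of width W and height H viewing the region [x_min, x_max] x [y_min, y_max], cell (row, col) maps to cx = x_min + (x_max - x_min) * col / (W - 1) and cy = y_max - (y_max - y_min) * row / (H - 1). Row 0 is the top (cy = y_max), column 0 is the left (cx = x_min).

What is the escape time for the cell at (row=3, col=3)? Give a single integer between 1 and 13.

Answer: 13

Derivation:
z_0 = 0 + 0i, c = -1.2280 + 0.0833i
Iter 1: z = -1.2280 + 0.0833i, |z|^2 = 1.5149
Iter 2: z = 0.2730 + -0.1213i, |z|^2 = 0.0893
Iter 3: z = -1.1682 + 0.0171i, |z|^2 = 1.3649
Iter 4: z = 0.1363 + 0.0434i, |z|^2 = 0.0205
Iter 5: z = -1.2113 + 0.0952i, |z|^2 = 1.4763
Iter 6: z = 0.2302 + -0.1472i, |z|^2 = 0.0747
Iter 7: z = -1.1967 + 0.0155i, |z|^2 = 1.4323
Iter 8: z = 0.2038 + 0.0461i, |z|^2 = 0.0437
Iter 9: z = -1.1886 + 0.1021i, |z|^2 = 1.4232
Iter 10: z = 0.1743 + -0.1595i, |z|^2 = 0.0558
Iter 11: z = -1.2231 + 0.0277i, |z|^2 = 1.4966
Iter 12: z = 0.2671 + 0.0155i, |z|^2 = 0.0716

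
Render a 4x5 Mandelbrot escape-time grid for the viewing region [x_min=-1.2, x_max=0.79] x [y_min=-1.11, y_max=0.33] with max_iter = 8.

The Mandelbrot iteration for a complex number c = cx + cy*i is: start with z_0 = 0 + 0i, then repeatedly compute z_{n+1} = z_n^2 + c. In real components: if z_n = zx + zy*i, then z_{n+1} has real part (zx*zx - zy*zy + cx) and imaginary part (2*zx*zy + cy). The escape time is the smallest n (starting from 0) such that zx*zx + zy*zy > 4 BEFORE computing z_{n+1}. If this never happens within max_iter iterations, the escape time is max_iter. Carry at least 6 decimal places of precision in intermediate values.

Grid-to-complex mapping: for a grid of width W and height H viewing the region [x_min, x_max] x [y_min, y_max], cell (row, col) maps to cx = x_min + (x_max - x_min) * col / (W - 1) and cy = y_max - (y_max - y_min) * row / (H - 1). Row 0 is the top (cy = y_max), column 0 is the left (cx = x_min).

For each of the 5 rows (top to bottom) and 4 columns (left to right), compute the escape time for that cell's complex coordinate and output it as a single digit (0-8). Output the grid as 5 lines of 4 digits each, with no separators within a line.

(row=0, col=0): c = -1.2000 + 0.3300i → escape time 8
(row=0, col=1): c = -0.5367 + 0.3300i → escape time 8
(row=0, col=2): c = 0.1267 + 0.3300i → escape time 8
(row=0, col=3): c = 0.7900 + 0.3300i → escape time 3
(row=1, col=0): c = -1.2000 + -0.0300i → escape time 8
(row=1, col=1): c = -0.5367 + -0.0300i → escape time 8
(row=1, col=2): c = 0.1267 + -0.0300i → escape time 8
(row=1, col=3): c = 0.7900 + -0.0300i → escape time 3
(row=2, col=0): c = -1.2000 + -0.3900i → escape time 7
(row=2, col=1): c = -0.5367 + -0.3900i → escape time 8
(row=2, col=2): c = 0.1267 + -0.3900i → escape time 8
(row=2, col=3): c = 0.7900 + -0.3900i → escape time 3
(row=3, col=0): c = -1.2000 + -0.7500i → escape time 3
(row=3, col=1): c = -0.5367 + -0.7500i → escape time 6
(row=3, col=2): c = 0.1267 + -0.7500i → escape time 7
(row=3, col=3): c = 0.7900 + -0.7500i → escape time 2
(row=4, col=0): c = -1.2000 + -1.1100i → escape time 3
(row=4, col=1): c = -0.5367 + -1.1100i → escape time 3
(row=4, col=2): c = 0.1267 + -1.1100i → escape time 3
(row=4, col=3): c = 0.7900 + -1.1100i → escape time 2

Answer: 8883
8883
7883
3672
3332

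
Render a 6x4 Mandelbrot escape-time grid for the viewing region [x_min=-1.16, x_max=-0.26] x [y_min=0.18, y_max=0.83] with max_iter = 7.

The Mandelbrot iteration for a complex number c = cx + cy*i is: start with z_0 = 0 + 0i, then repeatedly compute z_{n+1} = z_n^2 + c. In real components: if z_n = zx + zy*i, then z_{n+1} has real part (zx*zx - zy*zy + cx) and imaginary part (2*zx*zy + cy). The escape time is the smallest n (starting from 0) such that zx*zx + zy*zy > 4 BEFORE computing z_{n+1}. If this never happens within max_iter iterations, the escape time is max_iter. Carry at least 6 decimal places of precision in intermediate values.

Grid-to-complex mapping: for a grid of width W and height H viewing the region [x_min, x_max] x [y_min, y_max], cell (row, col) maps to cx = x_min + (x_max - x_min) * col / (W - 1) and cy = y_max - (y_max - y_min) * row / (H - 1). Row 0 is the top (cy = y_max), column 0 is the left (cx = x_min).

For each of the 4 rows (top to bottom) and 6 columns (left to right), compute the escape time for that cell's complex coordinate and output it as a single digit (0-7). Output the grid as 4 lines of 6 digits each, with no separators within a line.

(row=0, col=0): c = -1.1600 + 0.8300i → escape time 3
(row=0, col=1): c = -0.9800 + 0.8300i → escape time 3
(row=0, col=2): c = -0.8000 + 0.8300i → escape time 4
(row=0, col=3): c = -0.6200 + 0.8300i → escape time 4
(row=0, col=4): c = -0.4400 + 0.8300i → escape time 5
(row=0, col=5): c = -0.2600 + 0.8300i → escape time 7
(row=1, col=0): c = -1.1600 + 0.6133i → escape time 3
(row=1, col=1): c = -0.9800 + 0.6133i → escape time 4
(row=1, col=2): c = -0.8000 + 0.6133i → escape time 5
(row=1, col=3): c = -0.6200 + 0.6133i → escape time 7
(row=1, col=4): c = -0.4400 + 0.6133i → escape time 7
(row=1, col=5): c = -0.2600 + 0.6133i → escape time 7
(row=2, col=0): c = -1.1600 + 0.3967i → escape time 7
(row=2, col=1): c = -0.9800 + 0.3967i → escape time 7
(row=2, col=2): c = -0.8000 + 0.3967i → escape time 7
(row=2, col=3): c = -0.6200 + 0.3967i → escape time 7
(row=2, col=4): c = -0.4400 + 0.3967i → escape time 7
(row=2, col=5): c = -0.2600 + 0.3967i → escape time 7
(row=3, col=0): c = -1.1600 + 0.1800i → escape time 7
(row=3, col=1): c = -0.9800 + 0.1800i → escape time 7
(row=3, col=2): c = -0.8000 + 0.1800i → escape time 7
(row=3, col=3): c = -0.6200 + 0.1800i → escape time 7
(row=3, col=4): c = -0.4400 + 0.1800i → escape time 7
(row=3, col=5): c = -0.2600 + 0.1800i → escape time 7

Answer: 334457
345777
777777
777777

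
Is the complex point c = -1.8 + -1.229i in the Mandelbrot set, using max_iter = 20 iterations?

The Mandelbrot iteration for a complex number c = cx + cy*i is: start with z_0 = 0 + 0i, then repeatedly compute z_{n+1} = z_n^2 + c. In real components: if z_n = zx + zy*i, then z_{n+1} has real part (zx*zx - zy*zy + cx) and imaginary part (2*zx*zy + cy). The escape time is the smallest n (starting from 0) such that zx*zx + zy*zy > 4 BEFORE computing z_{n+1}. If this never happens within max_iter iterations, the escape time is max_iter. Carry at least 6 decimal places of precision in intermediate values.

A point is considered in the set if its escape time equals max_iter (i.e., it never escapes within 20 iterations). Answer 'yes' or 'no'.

z_0 = 0 + 0i, c = -1.8000 + -1.2290i
Iter 1: z = -1.8000 + -1.2290i, |z|^2 = 4.7504
Escaped at iteration 1

Answer: no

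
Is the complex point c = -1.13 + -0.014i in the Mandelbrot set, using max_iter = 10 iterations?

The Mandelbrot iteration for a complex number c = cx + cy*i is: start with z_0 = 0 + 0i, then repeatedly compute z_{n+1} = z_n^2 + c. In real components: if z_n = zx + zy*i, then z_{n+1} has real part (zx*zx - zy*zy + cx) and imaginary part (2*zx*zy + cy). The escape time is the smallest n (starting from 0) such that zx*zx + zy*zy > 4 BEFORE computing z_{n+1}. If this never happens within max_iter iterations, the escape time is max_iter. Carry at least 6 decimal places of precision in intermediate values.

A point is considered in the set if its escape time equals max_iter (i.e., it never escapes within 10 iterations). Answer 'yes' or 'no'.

z_0 = 0 + 0i, c = -1.1300 + -0.0140i
Iter 1: z = -1.1300 + -0.0140i, |z|^2 = 1.2771
Iter 2: z = 0.1467 + 0.0176i, |z|^2 = 0.0218
Iter 3: z = -1.1088 + -0.0088i, |z|^2 = 1.2295
Iter 4: z = 0.0993 + 0.0056i, |z|^2 = 0.0099
Iter 5: z = -1.1202 + -0.0129i, |z|^2 = 1.2549
Iter 6: z = 0.1246 + 0.0149i, |z|^2 = 0.0157
Iter 7: z = -1.1147 + -0.0103i, |z|^2 = 1.2427
Iter 8: z = 0.1124 + 0.0089i, |z|^2 = 0.0127
Iter 9: z = -1.1174 + -0.0120i, |z|^2 = 1.2488
Did not escape in 10 iterations → in set

Answer: yes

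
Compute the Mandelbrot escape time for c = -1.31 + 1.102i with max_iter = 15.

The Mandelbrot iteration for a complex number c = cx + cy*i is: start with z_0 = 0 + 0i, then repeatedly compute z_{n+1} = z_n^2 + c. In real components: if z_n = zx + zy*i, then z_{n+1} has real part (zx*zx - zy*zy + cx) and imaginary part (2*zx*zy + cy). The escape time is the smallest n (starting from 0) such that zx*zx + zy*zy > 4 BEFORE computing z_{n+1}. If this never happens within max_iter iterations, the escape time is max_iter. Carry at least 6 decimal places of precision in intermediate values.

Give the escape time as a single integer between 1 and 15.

Answer: 3

Derivation:
z_0 = 0 + 0i, c = -1.3100 + 1.1020i
Iter 1: z = -1.3100 + 1.1020i, |z|^2 = 2.9305
Iter 2: z = -0.8083 + -1.7852i, |z|^2 = 3.8404
Iter 3: z = -3.8437 + 3.9880i, |z|^2 = 30.6786
Escaped at iteration 3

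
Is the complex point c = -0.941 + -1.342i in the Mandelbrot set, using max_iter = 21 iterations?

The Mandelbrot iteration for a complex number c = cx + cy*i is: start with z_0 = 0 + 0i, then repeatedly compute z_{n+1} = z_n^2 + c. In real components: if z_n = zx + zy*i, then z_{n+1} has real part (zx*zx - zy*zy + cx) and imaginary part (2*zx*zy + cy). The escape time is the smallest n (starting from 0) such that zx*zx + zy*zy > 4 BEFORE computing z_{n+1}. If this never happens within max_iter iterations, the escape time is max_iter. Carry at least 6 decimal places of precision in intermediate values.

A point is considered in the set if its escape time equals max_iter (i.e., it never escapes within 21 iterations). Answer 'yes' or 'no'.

Answer: no

Derivation:
z_0 = 0 + 0i, c = -0.9410 + -1.3420i
Iter 1: z = -0.9410 + -1.3420i, |z|^2 = 2.6864
Iter 2: z = -1.8565 + 1.1836i, |z|^2 = 4.8475
Escaped at iteration 2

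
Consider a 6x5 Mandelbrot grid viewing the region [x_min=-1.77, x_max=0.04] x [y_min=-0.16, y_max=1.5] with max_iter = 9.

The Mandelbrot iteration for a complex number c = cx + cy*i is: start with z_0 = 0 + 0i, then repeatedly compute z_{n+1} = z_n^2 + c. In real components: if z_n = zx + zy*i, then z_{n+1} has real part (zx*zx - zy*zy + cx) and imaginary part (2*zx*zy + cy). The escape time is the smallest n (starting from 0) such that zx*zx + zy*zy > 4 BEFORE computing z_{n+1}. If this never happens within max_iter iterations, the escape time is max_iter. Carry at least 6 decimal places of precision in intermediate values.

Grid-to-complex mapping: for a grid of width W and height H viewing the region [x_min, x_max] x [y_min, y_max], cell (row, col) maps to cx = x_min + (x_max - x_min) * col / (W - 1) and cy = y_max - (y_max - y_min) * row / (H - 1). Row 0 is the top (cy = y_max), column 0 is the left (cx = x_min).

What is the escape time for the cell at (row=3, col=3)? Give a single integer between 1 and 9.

z_0 = 0 + 0i, c = -0.6840 + 0.2550i
Iter 1: z = -0.6840 + 0.2550i, |z|^2 = 0.5329
Iter 2: z = -0.2812 + -0.0938i, |z|^2 = 0.0879
Iter 3: z = -0.6137 + 0.3078i, |z|^2 = 0.4714
Iter 4: z = -0.4020 + -0.1228i, |z|^2 = 0.1767
Iter 5: z = -0.5374 + 0.3537i, |z|^2 = 0.4140
Iter 6: z = -0.5203 + -0.1252i, |z|^2 = 0.2864
Iter 7: z = -0.4290 + 0.3853i, |z|^2 = 0.3325
Iter 8: z = -0.6484 + -0.0756i, |z|^2 = 0.4262

Answer: 9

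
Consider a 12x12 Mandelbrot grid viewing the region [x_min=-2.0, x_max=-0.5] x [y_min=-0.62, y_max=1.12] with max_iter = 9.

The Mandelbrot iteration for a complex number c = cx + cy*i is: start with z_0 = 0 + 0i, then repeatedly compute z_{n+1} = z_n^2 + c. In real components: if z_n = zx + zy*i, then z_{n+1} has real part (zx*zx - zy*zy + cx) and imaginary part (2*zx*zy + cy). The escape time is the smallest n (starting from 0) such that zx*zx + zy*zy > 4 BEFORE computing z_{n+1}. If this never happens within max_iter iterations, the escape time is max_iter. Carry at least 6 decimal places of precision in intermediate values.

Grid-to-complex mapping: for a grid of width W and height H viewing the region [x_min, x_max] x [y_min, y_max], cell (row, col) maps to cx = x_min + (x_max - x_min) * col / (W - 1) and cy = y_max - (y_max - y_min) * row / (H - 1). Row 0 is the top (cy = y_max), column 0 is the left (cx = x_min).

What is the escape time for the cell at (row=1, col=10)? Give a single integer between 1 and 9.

Answer: 4

Derivation:
z_0 = 0 + 0i, c = -0.6364 + 0.9618i
Iter 1: z = -0.6364 + 0.9618i, |z|^2 = 1.3301
Iter 2: z = -1.1565 + -0.2623i, |z|^2 = 1.4063
Iter 3: z = 0.6323 + 1.5686i, |z|^2 = 2.8602
Iter 4: z = -2.6969 + 2.9455i, |z|^2 = 15.9490
Escaped at iteration 4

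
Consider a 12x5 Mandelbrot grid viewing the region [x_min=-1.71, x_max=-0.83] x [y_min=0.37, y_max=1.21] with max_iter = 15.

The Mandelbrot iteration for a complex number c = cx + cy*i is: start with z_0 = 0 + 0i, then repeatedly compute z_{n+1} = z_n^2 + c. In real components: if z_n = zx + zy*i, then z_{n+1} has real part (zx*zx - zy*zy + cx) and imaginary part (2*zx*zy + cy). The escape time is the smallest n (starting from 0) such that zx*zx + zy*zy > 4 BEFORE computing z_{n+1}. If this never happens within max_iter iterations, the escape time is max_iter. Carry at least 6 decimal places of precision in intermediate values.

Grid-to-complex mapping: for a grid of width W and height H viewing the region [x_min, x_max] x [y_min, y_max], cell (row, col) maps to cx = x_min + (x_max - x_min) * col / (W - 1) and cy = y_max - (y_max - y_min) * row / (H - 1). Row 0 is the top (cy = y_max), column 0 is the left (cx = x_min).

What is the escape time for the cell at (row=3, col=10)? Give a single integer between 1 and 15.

z_0 = 0 + 0i, c = -0.9100 + 0.5800i
Iter 1: z = -0.9100 + 0.5800i, |z|^2 = 1.1645
Iter 2: z = -0.4183 + -0.4756i, |z|^2 = 0.4012
Iter 3: z = -0.9612 + 0.9779i, |z|^2 = 1.8802
Iter 4: z = -0.9423 + -1.2999i, |z|^2 = 2.5778
Iter 5: z = -1.7119 + 3.0299i, |z|^2 = 12.1107
Escaped at iteration 5

Answer: 5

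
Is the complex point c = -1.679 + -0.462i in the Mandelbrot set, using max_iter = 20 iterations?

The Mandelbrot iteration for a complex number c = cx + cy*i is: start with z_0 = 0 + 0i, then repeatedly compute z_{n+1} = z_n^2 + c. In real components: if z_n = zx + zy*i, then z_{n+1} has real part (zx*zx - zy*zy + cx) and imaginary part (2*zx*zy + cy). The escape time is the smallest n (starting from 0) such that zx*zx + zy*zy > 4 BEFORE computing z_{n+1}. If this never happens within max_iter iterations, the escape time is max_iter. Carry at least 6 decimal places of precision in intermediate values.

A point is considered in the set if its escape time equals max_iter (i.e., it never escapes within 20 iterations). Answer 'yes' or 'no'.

Answer: no

Derivation:
z_0 = 0 + 0i, c = -1.6790 + -0.4620i
Iter 1: z = -1.6790 + -0.4620i, |z|^2 = 3.0325
Iter 2: z = 0.9266 + 1.0894i, |z|^2 = 2.0454
Iter 3: z = -2.0072 + 1.5569i, |z|^2 = 6.4527
Escaped at iteration 3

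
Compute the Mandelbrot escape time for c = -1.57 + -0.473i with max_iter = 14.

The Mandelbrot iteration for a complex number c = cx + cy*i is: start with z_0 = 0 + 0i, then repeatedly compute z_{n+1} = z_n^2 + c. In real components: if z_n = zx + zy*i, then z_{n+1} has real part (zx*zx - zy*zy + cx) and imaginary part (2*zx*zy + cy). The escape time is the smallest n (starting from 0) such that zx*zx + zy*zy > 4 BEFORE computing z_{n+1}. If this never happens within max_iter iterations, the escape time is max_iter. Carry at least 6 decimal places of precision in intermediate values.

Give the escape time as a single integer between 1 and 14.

Answer: 3

Derivation:
z_0 = 0 + 0i, c = -1.5700 + -0.4730i
Iter 1: z = -1.5700 + -0.4730i, |z|^2 = 2.6886
Iter 2: z = 0.6712 + 1.0122i, |z|^2 = 1.4751
Iter 3: z = -2.1441 + 0.8857i, |z|^2 = 5.3818
Escaped at iteration 3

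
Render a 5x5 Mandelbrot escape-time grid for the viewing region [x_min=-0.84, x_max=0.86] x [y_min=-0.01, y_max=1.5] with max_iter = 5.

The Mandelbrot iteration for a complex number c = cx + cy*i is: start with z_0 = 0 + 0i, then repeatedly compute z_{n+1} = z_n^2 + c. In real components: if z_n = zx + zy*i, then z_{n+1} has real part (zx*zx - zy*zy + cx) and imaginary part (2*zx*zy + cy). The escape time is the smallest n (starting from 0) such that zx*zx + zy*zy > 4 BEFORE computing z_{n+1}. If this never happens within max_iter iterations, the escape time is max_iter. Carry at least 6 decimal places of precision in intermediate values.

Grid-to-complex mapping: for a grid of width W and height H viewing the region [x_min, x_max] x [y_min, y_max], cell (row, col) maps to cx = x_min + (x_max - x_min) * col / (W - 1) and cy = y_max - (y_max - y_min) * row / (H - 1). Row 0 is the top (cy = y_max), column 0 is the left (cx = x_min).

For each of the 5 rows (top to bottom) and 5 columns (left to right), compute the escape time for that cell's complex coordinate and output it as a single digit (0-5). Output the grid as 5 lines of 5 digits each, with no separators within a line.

(row=0, col=0): c = -0.8400 + 1.5000i → escape time 2
(row=0, col=1): c = -0.4150 + 1.5000i → escape time 2
(row=0, col=2): c = 0.0100 + 1.5000i → escape time 2
(row=0, col=3): c = 0.4350 + 1.5000i → escape time 2
(row=0, col=4): c = 0.8600 + 1.5000i → escape time 2
(row=1, col=0): c = -0.8400 + 1.1225i → escape time 3
(row=1, col=1): c = -0.4150 + 1.1225i → escape time 4
(row=1, col=2): c = 0.0100 + 1.1225i → escape time 4
(row=1, col=3): c = 0.4350 + 1.1225i → escape time 2
(row=1, col=4): c = 0.8600 + 1.1225i → escape time 2
(row=2, col=0): c = -0.8400 + 0.7450i → escape time 4
(row=2, col=1): c = -0.4150 + 0.7450i → escape time 5
(row=2, col=2): c = 0.0100 + 0.7450i → escape time 5
(row=2, col=3): c = 0.4350 + 0.7450i → escape time 4
(row=2, col=4): c = 0.8600 + 0.7450i → escape time 2
(row=3, col=0): c = -0.8400 + 0.3675i → escape time 5
(row=3, col=1): c = -0.4150 + 0.3675i → escape time 5
(row=3, col=2): c = 0.0100 + 0.3675i → escape time 5
(row=3, col=3): c = 0.4350 + 0.3675i → escape time 5
(row=3, col=4): c = 0.8600 + 0.3675i → escape time 3
(row=4, col=0): c = -0.8400 + -0.0100i → escape time 5
(row=4, col=1): c = -0.4150 + -0.0100i → escape time 5
(row=4, col=2): c = 0.0100 + -0.0100i → escape time 5
(row=4, col=3): c = 0.4350 + -0.0100i → escape time 5
(row=4, col=4): c = 0.8600 + -0.0100i → escape time 3

Answer: 22222
34422
45542
55553
55553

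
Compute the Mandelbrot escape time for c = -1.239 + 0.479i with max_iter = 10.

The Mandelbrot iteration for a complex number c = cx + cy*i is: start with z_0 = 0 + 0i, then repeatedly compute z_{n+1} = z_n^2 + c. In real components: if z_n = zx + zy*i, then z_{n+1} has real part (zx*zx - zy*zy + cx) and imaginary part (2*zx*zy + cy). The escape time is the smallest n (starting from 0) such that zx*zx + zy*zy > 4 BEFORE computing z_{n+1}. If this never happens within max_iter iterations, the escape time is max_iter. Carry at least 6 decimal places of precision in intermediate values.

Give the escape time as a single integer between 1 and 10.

Answer: 5

Derivation:
z_0 = 0 + 0i, c = -1.2390 + 0.4790i
Iter 1: z = -1.2390 + 0.4790i, |z|^2 = 1.7646
Iter 2: z = 0.0667 + -0.7080i, |z|^2 = 0.5057
Iter 3: z = -1.7358 + 0.3846i, |z|^2 = 3.1608
Iter 4: z = 1.6260 + -0.8561i, |z|^2 = 3.3767
Iter 5: z = 0.6719 + -2.3050i, |z|^2 = 5.7644
Escaped at iteration 5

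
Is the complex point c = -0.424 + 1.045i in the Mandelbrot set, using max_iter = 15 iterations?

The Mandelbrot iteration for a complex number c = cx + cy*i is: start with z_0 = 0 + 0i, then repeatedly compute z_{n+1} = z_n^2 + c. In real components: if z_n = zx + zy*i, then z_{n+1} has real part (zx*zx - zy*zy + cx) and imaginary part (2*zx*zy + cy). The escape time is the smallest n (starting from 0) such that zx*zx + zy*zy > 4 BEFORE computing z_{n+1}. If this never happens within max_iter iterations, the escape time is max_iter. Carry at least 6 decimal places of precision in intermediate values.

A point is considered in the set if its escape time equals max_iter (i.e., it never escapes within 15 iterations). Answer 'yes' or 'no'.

z_0 = 0 + 0i, c = -0.4240 + 1.0450i
Iter 1: z = -0.4240 + 1.0450i, |z|^2 = 1.2718
Iter 2: z = -1.3362 + 0.1588i, |z|^2 = 1.8108
Iter 3: z = 1.3363 + 0.6205i, |z|^2 = 2.1708
Iter 4: z = 0.9768 + 2.7034i, |z|^2 = 8.2624
Escaped at iteration 4

Answer: no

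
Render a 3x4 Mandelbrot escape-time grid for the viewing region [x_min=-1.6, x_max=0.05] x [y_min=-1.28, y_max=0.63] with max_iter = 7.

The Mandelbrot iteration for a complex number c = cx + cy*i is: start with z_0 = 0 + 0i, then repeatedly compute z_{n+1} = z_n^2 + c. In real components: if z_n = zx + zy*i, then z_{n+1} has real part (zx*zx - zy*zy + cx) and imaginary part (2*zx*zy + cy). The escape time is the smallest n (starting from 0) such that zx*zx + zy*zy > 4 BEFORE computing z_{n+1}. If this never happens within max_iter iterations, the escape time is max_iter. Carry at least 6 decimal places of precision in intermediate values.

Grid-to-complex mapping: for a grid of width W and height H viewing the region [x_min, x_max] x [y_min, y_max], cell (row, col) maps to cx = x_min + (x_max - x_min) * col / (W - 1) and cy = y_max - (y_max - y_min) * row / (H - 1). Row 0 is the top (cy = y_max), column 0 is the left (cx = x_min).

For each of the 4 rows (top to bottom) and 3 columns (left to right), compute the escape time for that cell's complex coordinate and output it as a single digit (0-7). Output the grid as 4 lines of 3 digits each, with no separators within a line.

Answer: 357
777
357
132

Derivation:
(row=0, col=0): c = -1.6000 + 0.6300i → escape time 3
(row=0, col=1): c = -0.7750 + 0.6300i → escape time 5
(row=0, col=2): c = 0.0500 + 0.6300i → escape time 7
(row=1, col=0): c = -1.6000 + -0.0067i → escape time 7
(row=1, col=1): c = -0.7750 + -0.0067i → escape time 7
(row=1, col=2): c = 0.0500 + -0.0067i → escape time 7
(row=2, col=0): c = -1.6000 + -0.6433i → escape time 3
(row=2, col=1): c = -0.7750 + -0.6433i → escape time 5
(row=2, col=2): c = 0.0500 + -0.6433i → escape time 7
(row=3, col=0): c = -1.6000 + -1.2800i → escape time 1
(row=3, col=1): c = -0.7750 + -1.2800i → escape time 3
(row=3, col=2): c = 0.0500 + -1.2800i → escape time 2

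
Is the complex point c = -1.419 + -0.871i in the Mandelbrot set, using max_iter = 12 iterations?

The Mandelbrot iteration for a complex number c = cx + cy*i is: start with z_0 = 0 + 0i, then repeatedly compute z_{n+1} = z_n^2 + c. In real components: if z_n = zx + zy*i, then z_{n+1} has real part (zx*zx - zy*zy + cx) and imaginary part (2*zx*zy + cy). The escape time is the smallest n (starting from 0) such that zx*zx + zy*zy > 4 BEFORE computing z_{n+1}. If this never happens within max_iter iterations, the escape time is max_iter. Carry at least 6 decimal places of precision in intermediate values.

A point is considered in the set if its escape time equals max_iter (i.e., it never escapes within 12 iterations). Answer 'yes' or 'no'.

Answer: no

Derivation:
z_0 = 0 + 0i, c = -1.4190 + -0.8710i
Iter 1: z = -1.4190 + -0.8710i, |z|^2 = 2.7722
Iter 2: z = -0.1641 + 1.6009i, |z|^2 = 2.5898
Iter 3: z = -3.9550 + -1.3964i, |z|^2 = 17.5914
Escaped at iteration 3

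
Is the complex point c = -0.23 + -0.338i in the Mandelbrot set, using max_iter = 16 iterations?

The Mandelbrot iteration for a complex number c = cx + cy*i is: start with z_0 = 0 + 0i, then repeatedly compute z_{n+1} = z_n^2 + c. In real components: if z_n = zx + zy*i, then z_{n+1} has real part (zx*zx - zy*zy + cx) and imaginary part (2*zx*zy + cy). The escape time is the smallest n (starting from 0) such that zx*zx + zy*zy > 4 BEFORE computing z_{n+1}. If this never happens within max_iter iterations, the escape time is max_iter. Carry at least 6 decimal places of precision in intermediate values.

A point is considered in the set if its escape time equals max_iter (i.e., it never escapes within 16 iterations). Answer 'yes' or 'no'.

Answer: yes

Derivation:
z_0 = 0 + 0i, c = -0.2300 + -0.3380i
Iter 1: z = -0.2300 + -0.3380i, |z|^2 = 0.1671
Iter 2: z = -0.2913 + -0.1825i, |z|^2 = 0.1182
Iter 3: z = -0.1784 + -0.2316i, |z|^2 = 0.0855
Iter 4: z = -0.2518 + -0.2553i, |z|^2 = 0.1286
Iter 5: z = -0.2318 + -0.2094i, |z|^2 = 0.0976
Iter 6: z = -0.2201 + -0.2409i, |z|^2 = 0.1065
Iter 7: z = -0.2396 + -0.2319i, |z|^2 = 0.1112
Iter 8: z = -0.2264 + -0.2269i, |z|^2 = 0.1027
Iter 9: z = -0.2302 + -0.2353i, |z|^2 = 0.1084
Iter 10: z = -0.2324 + -0.2297i, |z|^2 = 0.1067
Iter 11: z = -0.2288 + -0.2313i, |z|^2 = 0.1058
Iter 12: z = -0.2312 + -0.2322i, |z|^2 = 0.1073
Iter 13: z = -0.2305 + -0.2307i, |z|^2 = 0.1063
Iter 14: z = -0.2301 + -0.2317i, |z|^2 = 0.1066
Iter 15: z = -0.2307 + -0.2314i, |z|^2 = 0.1068
Did not escape in 16 iterations → in set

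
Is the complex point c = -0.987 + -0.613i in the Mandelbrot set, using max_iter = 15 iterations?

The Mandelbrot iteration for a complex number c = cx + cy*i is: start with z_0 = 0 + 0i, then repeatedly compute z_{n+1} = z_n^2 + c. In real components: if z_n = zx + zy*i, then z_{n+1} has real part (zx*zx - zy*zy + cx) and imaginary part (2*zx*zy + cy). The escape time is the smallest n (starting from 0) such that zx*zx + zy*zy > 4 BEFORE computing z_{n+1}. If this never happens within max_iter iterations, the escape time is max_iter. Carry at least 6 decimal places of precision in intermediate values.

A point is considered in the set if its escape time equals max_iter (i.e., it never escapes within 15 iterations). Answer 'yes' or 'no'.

z_0 = 0 + 0i, c = -0.9870 + -0.6130i
Iter 1: z = -0.9870 + -0.6130i, |z|^2 = 1.3499
Iter 2: z = -0.3886 + 0.5971i, |z|^2 = 0.5075
Iter 3: z = -1.1925 + -1.0770i, |z|^2 = 2.5820
Iter 4: z = -0.7250 + 1.9557i, |z|^2 = 4.3503
Escaped at iteration 4

Answer: no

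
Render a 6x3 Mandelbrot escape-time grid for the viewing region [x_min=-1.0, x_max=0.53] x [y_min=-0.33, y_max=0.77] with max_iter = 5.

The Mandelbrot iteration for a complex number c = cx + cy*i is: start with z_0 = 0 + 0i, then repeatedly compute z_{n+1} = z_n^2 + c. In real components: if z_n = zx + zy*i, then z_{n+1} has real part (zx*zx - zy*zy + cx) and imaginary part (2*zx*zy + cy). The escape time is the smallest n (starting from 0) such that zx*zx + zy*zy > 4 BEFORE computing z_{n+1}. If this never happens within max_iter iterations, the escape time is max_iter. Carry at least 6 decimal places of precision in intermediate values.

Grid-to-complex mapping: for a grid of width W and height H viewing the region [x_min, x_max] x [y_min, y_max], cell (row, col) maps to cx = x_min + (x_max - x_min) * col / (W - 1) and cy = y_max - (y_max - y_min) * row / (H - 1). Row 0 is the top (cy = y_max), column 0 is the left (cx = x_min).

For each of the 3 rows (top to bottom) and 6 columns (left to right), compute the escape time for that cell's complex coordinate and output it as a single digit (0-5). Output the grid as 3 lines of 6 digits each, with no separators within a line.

(row=0, col=0): c = -1.0000 + 0.7700i → escape time 3
(row=0, col=1): c = -0.6940 + 0.7700i → escape time 4
(row=0, col=2): c = -0.3880 + 0.7700i → escape time 5
(row=0, col=3): c = -0.0820 + 0.7700i → escape time 5
(row=0, col=4): c = 0.2240 + 0.7700i → escape time 5
(row=0, col=5): c = 0.5300 + 0.7700i → escape time 3
(row=1, col=0): c = -1.0000 + 0.2200i → escape time 5
(row=1, col=1): c = -0.6940 + 0.2200i → escape time 5
(row=1, col=2): c = -0.3880 + 0.2200i → escape time 5
(row=1, col=3): c = -0.0820 + 0.2200i → escape time 5
(row=1, col=4): c = 0.2240 + 0.2200i → escape time 5
(row=1, col=5): c = 0.5300 + 0.2200i → escape time 5
(row=2, col=0): c = -1.0000 + -0.3300i → escape time 5
(row=2, col=1): c = -0.6940 + -0.3300i → escape time 5
(row=2, col=2): c = -0.3880 + -0.3300i → escape time 5
(row=2, col=3): c = -0.0820 + -0.3300i → escape time 5
(row=2, col=4): c = 0.2240 + -0.3300i → escape time 5
(row=2, col=5): c = 0.5300 + -0.3300i → escape time 5

Answer: 345553
555555
555555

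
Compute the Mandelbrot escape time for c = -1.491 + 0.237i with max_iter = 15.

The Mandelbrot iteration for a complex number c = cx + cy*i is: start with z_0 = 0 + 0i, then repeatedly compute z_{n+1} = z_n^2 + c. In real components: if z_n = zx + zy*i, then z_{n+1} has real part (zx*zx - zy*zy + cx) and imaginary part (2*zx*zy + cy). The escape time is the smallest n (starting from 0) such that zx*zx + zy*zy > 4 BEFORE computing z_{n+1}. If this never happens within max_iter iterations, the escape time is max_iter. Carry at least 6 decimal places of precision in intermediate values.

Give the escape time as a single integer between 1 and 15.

Answer: 5

Derivation:
z_0 = 0 + 0i, c = -1.4910 + 0.2370i
Iter 1: z = -1.4910 + 0.2370i, |z|^2 = 2.2793
Iter 2: z = 0.6759 + -0.4697i, |z|^2 = 0.6775
Iter 3: z = -1.2548 + -0.3980i, |z|^2 = 1.7329
Iter 4: z = -0.0749 + 1.2358i, |z|^2 = 1.5328
Iter 5: z = -3.0126 + 0.0519i, |z|^2 = 9.0785
Escaped at iteration 5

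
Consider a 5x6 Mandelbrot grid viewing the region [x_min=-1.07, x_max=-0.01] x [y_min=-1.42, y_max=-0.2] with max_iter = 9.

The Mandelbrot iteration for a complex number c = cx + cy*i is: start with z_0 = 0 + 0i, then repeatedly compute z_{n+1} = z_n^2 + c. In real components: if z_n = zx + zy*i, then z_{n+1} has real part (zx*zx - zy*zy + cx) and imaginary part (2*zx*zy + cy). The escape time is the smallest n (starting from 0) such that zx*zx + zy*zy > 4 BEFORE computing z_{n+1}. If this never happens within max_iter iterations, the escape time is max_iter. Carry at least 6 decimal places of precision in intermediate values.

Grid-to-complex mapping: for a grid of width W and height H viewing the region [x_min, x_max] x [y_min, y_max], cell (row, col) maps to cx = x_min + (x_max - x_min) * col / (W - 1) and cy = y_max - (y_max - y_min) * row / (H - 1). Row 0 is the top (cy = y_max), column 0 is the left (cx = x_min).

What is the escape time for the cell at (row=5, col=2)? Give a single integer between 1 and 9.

Answer: 2

Derivation:
z_0 = 0 + 0i, c = -0.5400 + -1.4200i
Iter 1: z = -0.5400 + -1.4200i, |z|^2 = 2.3080
Iter 2: z = -2.2648 + 0.1136i, |z|^2 = 5.1422
Escaped at iteration 2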